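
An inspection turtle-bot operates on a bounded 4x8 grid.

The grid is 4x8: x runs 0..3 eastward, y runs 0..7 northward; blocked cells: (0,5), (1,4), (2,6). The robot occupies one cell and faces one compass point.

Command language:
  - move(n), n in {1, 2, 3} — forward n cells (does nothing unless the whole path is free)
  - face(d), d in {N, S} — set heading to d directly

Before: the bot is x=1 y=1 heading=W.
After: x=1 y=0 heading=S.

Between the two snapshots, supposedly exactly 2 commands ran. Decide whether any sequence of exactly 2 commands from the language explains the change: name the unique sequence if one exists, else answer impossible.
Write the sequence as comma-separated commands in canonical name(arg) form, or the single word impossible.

key: running move(1) before face(S) would end elsewhere — order is forced
from: x=1 y=1 heading=W
t=1 face(S) ⇒ x=1 y=1 heading=S
t=2 move(1) ⇒ x=1 y=0 heading=S
all 25 alternatives checked — unique.

face(S), move(1)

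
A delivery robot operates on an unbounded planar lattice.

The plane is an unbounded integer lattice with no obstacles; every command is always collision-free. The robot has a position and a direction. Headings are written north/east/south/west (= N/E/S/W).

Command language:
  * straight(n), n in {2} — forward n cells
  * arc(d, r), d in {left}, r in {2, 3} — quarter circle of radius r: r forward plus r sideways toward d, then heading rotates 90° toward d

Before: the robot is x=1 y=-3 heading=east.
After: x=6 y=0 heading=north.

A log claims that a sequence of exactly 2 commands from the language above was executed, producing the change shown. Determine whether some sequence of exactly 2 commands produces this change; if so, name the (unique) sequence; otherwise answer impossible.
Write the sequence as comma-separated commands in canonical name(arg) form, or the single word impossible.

key: cell and facing (now N) both changed — the 2 commands mix motion and turning
begin: x=1 y=-3 heading=east
step 1 (straight(2)): x=3 y=-3 heading=east
step 2 (arc(left, 3)): x=6 y=0 heading=north
all 9 alternatives checked — unique.

straight(2), arc(left, 3)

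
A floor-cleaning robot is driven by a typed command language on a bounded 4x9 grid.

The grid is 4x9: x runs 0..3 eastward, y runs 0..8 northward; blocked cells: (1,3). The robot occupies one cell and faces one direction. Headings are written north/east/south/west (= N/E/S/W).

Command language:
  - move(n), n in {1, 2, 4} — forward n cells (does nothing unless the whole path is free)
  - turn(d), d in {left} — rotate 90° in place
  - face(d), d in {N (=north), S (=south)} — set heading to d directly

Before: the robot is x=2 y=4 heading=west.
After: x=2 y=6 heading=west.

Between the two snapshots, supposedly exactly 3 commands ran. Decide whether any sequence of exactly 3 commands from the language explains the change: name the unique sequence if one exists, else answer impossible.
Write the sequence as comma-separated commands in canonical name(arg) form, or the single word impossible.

face(N), move(2), turn(left)

key: running turn(left) before face(N) would end elsewhere — order is forced
from: x=2 y=4 heading=west
[1] after face(N): x=2 y=4 heading=north
[2] after move(2): x=2 y=6 heading=north
[3] after turn(left): x=2 y=6 heading=west
uniquely the one of 216 3-step routes that fits.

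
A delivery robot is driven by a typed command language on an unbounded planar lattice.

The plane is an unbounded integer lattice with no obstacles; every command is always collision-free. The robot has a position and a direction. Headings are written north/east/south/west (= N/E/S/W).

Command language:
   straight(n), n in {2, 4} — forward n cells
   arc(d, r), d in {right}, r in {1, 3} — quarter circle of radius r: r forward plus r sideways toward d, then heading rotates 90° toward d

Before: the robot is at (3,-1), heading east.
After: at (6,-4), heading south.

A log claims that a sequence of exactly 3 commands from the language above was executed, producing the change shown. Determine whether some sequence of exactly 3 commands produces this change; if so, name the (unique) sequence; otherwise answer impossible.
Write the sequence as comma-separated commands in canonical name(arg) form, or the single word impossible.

straight(2), arc(right, 1), straight(2)

key: position moved to (6,-4) AND the heading swung to S — translation plus rotation needed
t0: at (3,-1), heading east
1. straight(2) → at (5,-1), heading east
2. arc(right, 1) → at (6,-2), heading south
3. straight(2) → at (6,-4), heading south
no rival 3-sequence matches.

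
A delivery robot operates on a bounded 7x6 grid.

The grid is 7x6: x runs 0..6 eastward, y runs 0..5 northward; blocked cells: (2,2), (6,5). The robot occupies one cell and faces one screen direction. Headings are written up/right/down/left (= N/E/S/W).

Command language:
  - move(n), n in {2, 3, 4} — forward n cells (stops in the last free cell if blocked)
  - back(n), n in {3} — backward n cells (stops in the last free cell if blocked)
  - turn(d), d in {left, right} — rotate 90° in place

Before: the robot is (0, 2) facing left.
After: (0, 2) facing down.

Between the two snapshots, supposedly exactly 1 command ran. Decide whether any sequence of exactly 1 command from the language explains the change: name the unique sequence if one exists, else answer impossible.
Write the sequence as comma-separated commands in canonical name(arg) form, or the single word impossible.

key: (0,2) unchanged — the single command moves nothing
begin: (0, 2) facing left
[1] after turn(left): (0, 2) facing down
all 6 alternatives checked — unique.

turn(left)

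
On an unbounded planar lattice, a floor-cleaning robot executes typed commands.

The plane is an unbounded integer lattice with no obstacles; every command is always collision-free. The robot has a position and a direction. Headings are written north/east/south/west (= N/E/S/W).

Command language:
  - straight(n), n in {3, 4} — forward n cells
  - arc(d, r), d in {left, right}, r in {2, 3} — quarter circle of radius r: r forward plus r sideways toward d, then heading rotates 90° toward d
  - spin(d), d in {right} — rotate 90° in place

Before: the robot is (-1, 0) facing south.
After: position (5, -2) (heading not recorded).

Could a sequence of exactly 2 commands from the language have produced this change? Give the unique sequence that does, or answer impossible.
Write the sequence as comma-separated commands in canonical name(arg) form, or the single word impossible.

arc(left, 2), straight(4)

key: running straight(4) before arc(left, 2) would end elsewhere — order is forced
initial: (-1, 0) facing south
1. arc(left, 2) → (1, -2) facing east
2. straight(4) → (5, -2) facing east
no rival 2-sequence matches.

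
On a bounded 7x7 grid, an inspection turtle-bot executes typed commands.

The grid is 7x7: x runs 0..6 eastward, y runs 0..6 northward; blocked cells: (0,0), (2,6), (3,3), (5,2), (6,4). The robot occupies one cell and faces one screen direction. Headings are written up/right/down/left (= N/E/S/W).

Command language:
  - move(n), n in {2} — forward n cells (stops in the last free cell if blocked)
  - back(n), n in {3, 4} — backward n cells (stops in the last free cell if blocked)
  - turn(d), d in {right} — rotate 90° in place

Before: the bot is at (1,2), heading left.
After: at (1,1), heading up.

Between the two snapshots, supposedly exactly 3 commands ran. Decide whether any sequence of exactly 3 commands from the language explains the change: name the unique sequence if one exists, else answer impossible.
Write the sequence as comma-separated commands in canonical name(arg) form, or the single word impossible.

turn(right), move(2), back(3)

key: cell and facing (now N) both changed — the 3 commands mix motion and turning
initial: at (1,2), heading left
[1] after turn(right): at (1,2), heading up
[2] after move(2): at (1,4), heading up
[3] after back(3): at (1,1), heading up
all 64 alternatives checked — unique.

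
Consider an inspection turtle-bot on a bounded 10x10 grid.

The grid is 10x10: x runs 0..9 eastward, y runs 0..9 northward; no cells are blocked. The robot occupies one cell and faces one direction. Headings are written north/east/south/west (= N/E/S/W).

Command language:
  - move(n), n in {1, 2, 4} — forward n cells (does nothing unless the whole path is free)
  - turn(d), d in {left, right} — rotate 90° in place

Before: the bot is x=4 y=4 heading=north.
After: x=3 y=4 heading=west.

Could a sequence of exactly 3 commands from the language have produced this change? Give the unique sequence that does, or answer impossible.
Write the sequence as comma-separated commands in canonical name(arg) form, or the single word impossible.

turn(left), move(1), move(4)

key: move(4) would leave the grid, so it does nothing
from: x=4 y=4 heading=north
[1] after turn(left): x=4 y=4 heading=west
[2] after move(1): x=3 y=4 heading=west
[3] after move(4): x=3 y=4 heading=west
all 125 alternatives checked — unique.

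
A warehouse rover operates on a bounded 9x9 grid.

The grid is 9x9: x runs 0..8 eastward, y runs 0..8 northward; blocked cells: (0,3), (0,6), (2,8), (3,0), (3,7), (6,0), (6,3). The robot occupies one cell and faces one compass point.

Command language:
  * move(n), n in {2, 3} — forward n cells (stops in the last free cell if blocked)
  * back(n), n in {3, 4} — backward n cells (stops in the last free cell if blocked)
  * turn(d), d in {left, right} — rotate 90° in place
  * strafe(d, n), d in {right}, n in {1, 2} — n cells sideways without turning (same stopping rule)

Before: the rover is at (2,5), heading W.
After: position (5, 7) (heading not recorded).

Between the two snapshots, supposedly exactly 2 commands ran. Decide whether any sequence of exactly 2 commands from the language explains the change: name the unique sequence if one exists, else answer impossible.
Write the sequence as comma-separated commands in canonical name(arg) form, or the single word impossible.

key: running strafe(right, 2) before back(3) would end elsewhere — order is forced
initial: at (2,5), heading W
step 1 (back(3)): at (5,5), heading W
step 2 (strafe(right, 2)): at (5,7), heading W
all 64 alternatives checked — unique.

back(3), strafe(right, 2)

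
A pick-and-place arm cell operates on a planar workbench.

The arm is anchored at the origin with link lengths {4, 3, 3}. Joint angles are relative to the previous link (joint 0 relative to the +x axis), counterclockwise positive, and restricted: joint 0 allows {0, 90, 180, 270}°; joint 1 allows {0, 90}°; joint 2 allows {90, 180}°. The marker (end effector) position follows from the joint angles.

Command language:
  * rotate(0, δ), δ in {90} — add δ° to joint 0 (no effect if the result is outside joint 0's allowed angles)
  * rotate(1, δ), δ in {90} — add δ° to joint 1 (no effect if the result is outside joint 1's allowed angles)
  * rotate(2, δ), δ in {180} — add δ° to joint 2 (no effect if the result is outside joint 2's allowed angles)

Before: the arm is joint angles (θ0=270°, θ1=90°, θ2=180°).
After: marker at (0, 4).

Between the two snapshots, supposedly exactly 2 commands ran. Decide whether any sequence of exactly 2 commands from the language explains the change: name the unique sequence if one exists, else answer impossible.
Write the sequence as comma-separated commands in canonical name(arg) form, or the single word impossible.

t0: joint angles (θ0=270°, θ1=90°, θ2=180°)
t=1 rotate(0, 90) ⇒ joint angles (θ0=0°, θ1=90°, θ2=180°)
t=2 rotate(0, 90) ⇒ joint angles (θ0=90°, θ1=90°, θ2=180°)
no rival 2-sequence matches.

rotate(0, 90), rotate(0, 90)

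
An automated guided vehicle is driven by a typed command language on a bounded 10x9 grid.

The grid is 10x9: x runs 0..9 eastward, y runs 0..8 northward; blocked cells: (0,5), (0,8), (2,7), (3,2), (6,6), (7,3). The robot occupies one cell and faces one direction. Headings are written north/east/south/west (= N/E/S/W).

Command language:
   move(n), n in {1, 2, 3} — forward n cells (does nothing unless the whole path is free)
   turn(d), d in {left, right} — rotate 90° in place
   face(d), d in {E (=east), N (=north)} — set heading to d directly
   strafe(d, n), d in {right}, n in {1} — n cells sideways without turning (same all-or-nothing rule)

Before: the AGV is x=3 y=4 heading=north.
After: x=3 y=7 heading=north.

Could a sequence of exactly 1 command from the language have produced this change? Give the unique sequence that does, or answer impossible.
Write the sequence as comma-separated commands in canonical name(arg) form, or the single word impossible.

move(3)

key: heading stays N — the single command does not turn
start: x=3 y=4 heading=north
1. move(3) → x=3 y=7 heading=north
no other 1-command option fits: unique.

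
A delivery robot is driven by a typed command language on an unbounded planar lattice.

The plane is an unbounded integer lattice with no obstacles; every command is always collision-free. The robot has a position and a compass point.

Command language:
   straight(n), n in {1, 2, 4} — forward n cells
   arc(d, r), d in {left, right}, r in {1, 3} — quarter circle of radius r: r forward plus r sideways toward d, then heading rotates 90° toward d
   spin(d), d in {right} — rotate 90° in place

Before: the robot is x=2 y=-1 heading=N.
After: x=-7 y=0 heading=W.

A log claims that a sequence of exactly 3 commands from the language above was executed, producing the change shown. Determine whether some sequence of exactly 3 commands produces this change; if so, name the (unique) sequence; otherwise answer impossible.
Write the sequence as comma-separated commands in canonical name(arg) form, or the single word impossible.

arc(left, 1), straight(4), straight(4)

key: order matters: swapping arc(left, 1) and straight(4) lands elsewhere
from: x=2 y=-1 heading=N
t=1 arc(left, 1) ⇒ x=1 y=0 heading=W
t=2 straight(4) ⇒ x=-3 y=0 heading=W
t=3 straight(4) ⇒ x=-7 y=0 heading=W
no other 3-command option fits: unique.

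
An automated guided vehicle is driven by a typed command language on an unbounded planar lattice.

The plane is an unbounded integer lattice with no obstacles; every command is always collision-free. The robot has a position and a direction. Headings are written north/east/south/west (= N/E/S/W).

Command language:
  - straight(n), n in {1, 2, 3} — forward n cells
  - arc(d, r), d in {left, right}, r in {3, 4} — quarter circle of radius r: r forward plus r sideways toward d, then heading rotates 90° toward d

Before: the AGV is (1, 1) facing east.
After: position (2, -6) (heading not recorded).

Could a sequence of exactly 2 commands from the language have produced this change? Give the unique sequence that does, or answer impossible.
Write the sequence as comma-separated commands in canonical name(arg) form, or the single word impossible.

key: order matters: swapping arc(right, 4) and arc(right, 3) lands elsewhere
start: (1, 1) facing east
[1] after arc(right, 4): (5, -3) facing south
[2] after arc(right, 3): (2, -6) facing west
all 49 alternatives checked — unique.

arc(right, 4), arc(right, 3)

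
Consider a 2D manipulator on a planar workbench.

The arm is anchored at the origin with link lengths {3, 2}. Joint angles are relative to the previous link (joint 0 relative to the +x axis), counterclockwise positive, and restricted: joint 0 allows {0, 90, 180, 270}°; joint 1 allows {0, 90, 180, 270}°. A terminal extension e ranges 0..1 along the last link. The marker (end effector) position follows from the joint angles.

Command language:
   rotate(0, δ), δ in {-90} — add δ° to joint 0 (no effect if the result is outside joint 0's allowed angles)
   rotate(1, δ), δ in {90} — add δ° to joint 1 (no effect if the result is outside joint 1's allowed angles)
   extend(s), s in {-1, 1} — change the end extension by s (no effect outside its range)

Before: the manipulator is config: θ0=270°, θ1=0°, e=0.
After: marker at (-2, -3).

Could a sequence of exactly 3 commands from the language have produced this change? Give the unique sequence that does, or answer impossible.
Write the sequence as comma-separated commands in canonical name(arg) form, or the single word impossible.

begin: config: θ0=270°, θ1=0°, e=0
1. rotate(1, 90) → config: θ0=270°, θ1=90°, e=0
2. rotate(1, 90) → config: θ0=270°, θ1=180°, e=0
3. rotate(1, 90) → config: θ0=270°, θ1=270°, e=0
all 64 alternatives checked — unique.

rotate(1, 90), rotate(1, 90), rotate(1, 90)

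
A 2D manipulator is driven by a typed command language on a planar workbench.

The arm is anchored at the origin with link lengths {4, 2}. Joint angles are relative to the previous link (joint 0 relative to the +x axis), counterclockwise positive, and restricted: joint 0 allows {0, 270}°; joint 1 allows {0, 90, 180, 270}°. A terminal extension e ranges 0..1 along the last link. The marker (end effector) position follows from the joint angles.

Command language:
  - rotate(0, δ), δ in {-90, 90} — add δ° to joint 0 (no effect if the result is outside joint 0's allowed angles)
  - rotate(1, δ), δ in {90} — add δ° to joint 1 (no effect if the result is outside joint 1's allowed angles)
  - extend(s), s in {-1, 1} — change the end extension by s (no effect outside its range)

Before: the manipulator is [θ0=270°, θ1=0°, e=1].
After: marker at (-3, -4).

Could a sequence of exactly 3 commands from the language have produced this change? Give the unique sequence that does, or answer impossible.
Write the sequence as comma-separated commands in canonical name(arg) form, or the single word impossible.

begin: [θ0=270°, θ1=0°, e=1]
[1] after rotate(1, 90): [θ0=270°, θ1=90°, e=1]
[2] after rotate(1, 90): [θ0=270°, θ1=180°, e=1]
[3] after rotate(1, 90): [θ0=270°, θ1=270°, e=1]
uniquely the one of 125 3-step routes that fits.

rotate(1, 90), rotate(1, 90), rotate(1, 90)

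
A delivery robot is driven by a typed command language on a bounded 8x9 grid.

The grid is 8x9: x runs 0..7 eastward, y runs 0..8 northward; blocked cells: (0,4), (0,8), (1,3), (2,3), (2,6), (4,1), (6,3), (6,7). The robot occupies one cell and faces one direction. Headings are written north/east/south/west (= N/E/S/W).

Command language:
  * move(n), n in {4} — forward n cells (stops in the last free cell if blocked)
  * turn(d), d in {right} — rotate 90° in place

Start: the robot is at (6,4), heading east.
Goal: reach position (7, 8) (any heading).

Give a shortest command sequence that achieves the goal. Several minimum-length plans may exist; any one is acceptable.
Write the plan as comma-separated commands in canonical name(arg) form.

start: at (6,4), heading east
1. move(4) → at (7,4), heading east
2. turn(right) → at (7,4), heading south
3. turn(right) → at (7,4), heading west
4. turn(right) → at (7,4), heading north
5. move(4) → at (7,8), heading north
no 4-step plan works, so 5 is optimal.

move(4), turn(right), turn(right), turn(right), move(4)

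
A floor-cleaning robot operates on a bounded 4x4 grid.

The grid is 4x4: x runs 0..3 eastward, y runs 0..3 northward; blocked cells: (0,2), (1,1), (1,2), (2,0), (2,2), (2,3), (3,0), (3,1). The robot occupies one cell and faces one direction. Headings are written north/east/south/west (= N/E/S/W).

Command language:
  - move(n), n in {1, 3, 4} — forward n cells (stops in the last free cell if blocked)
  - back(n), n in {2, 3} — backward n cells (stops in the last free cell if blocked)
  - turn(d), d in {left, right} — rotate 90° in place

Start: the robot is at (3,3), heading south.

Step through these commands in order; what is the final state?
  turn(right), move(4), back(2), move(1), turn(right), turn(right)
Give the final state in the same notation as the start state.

begin: at (3,3), heading south
t=1 turn(right) ⇒ at (3,3), heading west
t=2 move(4) ⇒ at (3,3), heading west
t=3 back(2) ⇒ at (3,3), heading west
t=4 move(1) ⇒ at (3,3), heading west
t=5 turn(right) ⇒ at (3,3), heading north
t=6 turn(right) ⇒ at (3,3), heading east

at (3,3), heading east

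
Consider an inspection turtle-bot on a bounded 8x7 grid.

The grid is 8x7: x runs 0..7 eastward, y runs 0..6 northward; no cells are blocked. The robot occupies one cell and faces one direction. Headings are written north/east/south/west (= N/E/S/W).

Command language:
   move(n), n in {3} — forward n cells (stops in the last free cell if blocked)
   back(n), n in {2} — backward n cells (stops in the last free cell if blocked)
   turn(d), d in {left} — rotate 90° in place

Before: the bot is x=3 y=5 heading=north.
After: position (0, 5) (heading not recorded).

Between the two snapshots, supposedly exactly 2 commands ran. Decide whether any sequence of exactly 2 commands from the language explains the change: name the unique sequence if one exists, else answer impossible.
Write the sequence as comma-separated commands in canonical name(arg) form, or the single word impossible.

turn(left), move(3)

key: order matters: swapping turn(left) and move(3) lands elsewhere
t0: x=3 y=5 heading=north
t=1 turn(left) ⇒ x=3 y=5 heading=west
t=2 move(3) ⇒ x=0 y=5 heading=west
uniquely the one of 9 2-step routes that fits.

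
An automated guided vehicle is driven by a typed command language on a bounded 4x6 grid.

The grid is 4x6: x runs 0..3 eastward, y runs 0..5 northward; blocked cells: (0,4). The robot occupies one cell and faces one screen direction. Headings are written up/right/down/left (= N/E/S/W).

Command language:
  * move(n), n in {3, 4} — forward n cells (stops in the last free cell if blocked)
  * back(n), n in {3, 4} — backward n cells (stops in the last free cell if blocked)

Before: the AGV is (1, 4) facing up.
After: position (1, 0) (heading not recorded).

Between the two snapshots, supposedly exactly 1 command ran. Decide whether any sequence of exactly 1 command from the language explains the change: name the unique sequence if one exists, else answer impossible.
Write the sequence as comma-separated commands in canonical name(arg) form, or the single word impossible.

back(4)

start: (1, 4) facing up
1. back(4) → (1, 0) facing up
all 4 alternatives checked — unique.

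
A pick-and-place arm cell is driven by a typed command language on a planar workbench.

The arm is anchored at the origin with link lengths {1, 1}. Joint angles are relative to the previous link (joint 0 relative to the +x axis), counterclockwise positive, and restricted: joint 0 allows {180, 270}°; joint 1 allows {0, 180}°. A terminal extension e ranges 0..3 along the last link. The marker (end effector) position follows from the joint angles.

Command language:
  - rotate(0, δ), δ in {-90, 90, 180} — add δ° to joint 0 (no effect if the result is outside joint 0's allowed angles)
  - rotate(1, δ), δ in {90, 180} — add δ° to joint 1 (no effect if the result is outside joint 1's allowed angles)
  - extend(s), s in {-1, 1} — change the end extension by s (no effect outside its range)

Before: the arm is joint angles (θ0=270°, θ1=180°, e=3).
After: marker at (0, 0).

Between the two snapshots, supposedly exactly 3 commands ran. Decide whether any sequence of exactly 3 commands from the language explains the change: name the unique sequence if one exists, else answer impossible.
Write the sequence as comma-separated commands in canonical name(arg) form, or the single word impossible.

extend(-1), extend(-1), extend(-1)

begin: joint angles (θ0=270°, θ1=180°, e=3)
[1] after extend(-1): joint angles (θ0=270°, θ1=180°, e=2)
[2] after extend(-1): joint angles (θ0=270°, θ1=180°, e=1)
[3] after extend(-1): joint angles (θ0=270°, θ1=180°, e=0)
no other 3-command option fits: unique.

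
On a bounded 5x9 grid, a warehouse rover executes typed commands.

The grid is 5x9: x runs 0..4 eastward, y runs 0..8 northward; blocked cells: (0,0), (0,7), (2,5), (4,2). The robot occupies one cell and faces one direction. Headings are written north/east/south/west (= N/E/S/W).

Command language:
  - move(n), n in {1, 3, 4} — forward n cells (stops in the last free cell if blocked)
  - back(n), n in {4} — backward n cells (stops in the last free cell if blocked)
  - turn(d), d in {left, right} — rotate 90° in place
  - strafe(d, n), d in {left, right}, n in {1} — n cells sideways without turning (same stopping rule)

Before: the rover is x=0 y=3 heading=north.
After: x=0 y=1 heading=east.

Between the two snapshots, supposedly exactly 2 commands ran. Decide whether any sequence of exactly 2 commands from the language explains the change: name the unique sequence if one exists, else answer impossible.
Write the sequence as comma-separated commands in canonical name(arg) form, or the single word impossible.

key: back(4) is stopped early by the blocked cell at (0,0)
from: x=0 y=3 heading=north
t=1 back(4) ⇒ x=0 y=1 heading=north
t=2 turn(right) ⇒ x=0 y=1 heading=east
all 64 alternatives checked — unique.

back(4), turn(right)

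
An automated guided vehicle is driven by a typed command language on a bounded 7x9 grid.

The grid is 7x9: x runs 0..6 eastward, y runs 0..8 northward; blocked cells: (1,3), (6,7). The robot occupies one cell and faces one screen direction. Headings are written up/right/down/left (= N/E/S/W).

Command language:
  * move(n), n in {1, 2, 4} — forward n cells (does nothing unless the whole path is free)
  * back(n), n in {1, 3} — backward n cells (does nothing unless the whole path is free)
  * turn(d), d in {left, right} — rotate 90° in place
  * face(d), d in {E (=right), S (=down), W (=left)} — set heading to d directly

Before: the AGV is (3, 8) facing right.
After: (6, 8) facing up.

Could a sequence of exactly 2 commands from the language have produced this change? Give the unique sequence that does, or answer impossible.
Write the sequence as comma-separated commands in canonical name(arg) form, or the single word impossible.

impossible

no 2-step route produces this change.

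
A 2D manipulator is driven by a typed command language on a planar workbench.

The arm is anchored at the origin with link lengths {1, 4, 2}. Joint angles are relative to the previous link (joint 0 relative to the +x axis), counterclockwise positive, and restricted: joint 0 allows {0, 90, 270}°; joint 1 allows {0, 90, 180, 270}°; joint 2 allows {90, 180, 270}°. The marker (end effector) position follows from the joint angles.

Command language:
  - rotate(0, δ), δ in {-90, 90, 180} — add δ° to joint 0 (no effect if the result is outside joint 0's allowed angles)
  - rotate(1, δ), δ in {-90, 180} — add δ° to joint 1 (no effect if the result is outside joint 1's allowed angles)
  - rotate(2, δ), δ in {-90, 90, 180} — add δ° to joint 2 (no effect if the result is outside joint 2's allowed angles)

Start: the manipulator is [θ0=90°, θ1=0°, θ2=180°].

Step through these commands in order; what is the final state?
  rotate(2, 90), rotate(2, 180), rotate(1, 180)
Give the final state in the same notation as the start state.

initial: [θ0=90°, θ1=0°, θ2=180°]
step 1 (rotate(2, 90)): [θ0=90°, θ1=0°, θ2=270°]
step 2 (rotate(2, 180)): [θ0=90°, θ1=0°, θ2=90°]
step 3 (rotate(1, 180)): [θ0=90°, θ1=180°, θ2=90°]

[θ0=90°, θ1=180°, θ2=90°]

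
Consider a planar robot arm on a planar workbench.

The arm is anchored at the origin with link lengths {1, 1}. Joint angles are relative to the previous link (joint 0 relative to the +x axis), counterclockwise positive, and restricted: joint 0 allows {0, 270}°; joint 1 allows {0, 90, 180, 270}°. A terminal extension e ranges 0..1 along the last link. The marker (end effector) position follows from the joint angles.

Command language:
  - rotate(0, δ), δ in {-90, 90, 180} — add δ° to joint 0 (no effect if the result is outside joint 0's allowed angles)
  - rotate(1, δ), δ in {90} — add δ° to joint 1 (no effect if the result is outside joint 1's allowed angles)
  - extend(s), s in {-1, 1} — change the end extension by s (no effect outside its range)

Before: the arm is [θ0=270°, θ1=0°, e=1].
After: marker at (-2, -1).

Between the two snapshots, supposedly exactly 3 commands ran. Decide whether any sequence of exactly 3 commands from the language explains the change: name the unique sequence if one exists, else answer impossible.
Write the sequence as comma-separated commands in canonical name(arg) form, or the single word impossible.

rotate(1, 90), rotate(1, 90), rotate(1, 90)

t0: [θ0=270°, θ1=0°, e=1]
step 1 (rotate(1, 90)): [θ0=270°, θ1=90°, e=1]
step 2 (rotate(1, 90)): [θ0=270°, θ1=180°, e=1]
step 3 (rotate(1, 90)): [θ0=270°, θ1=270°, e=1]
uniquely the one of 216 3-step routes that fits.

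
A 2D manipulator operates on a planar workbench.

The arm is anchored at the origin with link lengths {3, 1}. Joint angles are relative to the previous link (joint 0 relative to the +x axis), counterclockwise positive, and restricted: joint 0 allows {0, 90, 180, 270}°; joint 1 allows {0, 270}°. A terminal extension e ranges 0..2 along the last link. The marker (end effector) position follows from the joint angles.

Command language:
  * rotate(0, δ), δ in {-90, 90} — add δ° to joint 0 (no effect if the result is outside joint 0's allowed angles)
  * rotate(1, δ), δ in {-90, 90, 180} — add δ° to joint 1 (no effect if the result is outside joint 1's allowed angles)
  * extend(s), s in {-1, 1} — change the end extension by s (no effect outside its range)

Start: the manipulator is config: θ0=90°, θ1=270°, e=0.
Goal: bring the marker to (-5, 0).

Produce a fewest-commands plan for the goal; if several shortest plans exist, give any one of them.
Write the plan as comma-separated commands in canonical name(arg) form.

rotate(1, 90), rotate(0, 90), extend(1)

t0: config: θ0=90°, θ1=270°, e=0
step 1 (rotate(1, 90)): config: θ0=90°, θ1=0°, e=0
step 2 (rotate(0, 90)): config: θ0=180°, θ1=0°, e=0
step 3 (extend(1)): config: θ0=180°, θ1=0°, e=1
nothing shorter than 3 reaches the goal.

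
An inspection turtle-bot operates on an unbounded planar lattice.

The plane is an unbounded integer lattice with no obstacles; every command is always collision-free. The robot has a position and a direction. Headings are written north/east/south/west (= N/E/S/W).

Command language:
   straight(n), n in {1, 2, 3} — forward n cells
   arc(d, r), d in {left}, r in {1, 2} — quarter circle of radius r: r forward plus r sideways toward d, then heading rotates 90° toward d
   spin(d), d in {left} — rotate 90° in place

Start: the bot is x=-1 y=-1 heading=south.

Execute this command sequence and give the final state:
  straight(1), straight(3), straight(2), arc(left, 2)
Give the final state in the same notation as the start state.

initial: x=-1 y=-1 heading=south
step 1 (straight(1)): x=-1 y=-2 heading=south
step 2 (straight(3)): x=-1 y=-5 heading=south
step 3 (straight(2)): x=-1 y=-7 heading=south
step 4 (arc(left, 2)): x=1 y=-9 heading=east

x=1 y=-9 heading=east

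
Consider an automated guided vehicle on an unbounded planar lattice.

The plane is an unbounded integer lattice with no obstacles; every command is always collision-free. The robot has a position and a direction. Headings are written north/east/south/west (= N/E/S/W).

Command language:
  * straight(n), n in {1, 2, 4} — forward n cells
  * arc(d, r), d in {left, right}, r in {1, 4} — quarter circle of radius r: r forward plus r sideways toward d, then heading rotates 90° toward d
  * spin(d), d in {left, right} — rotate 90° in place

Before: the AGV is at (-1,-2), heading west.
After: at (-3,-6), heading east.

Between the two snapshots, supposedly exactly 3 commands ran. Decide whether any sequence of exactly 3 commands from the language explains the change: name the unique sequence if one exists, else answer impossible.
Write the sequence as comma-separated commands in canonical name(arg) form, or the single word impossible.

key: position moved to (-3,-6) AND the heading swung to E — translation plus rotation needed
start: at (-1,-2), heading west
t=1 arc(left, 4) ⇒ at (-5,-6), heading south
t=2 spin(left) ⇒ at (-5,-6), heading east
t=3 straight(2) ⇒ at (-3,-6), heading east
all 729 alternatives checked — unique.

arc(left, 4), spin(left), straight(2)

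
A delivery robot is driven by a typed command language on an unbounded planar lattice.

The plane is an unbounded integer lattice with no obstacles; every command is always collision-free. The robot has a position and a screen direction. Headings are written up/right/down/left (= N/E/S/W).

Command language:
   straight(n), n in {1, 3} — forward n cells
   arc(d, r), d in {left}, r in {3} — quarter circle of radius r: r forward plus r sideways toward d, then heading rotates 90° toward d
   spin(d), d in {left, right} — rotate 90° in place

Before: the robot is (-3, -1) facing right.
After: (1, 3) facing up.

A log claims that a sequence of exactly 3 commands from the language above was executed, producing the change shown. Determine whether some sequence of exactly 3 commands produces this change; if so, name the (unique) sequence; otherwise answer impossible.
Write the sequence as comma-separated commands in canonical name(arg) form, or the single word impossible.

key: cell and facing (now N) both changed — the 3 commands mix motion and turning
begin: (-3, -1) facing right
step 1 (straight(1)): (-2, -1) facing right
step 2 (arc(left, 3)): (1, 2) facing up
step 3 (straight(1)): (1, 3) facing up
no rival 3-sequence matches.

straight(1), arc(left, 3), straight(1)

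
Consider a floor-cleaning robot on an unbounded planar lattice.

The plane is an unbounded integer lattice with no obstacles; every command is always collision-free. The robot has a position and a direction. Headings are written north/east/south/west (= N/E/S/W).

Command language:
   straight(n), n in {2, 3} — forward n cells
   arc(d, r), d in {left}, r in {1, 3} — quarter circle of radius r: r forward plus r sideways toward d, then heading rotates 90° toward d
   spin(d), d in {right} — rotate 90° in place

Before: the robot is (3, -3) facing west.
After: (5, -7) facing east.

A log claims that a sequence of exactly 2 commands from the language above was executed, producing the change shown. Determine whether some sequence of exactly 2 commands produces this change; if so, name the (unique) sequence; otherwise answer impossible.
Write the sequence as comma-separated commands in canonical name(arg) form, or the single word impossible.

arc(left, 1), arc(left, 3)

key: order matters: swapping arc(left, 1) and arc(left, 3) lands elsewhere
t0: (3, -3) facing west
1. arc(left, 1) → (2, -4) facing south
2. arc(left, 3) → (5, -7) facing east
no other 2-command option fits: unique.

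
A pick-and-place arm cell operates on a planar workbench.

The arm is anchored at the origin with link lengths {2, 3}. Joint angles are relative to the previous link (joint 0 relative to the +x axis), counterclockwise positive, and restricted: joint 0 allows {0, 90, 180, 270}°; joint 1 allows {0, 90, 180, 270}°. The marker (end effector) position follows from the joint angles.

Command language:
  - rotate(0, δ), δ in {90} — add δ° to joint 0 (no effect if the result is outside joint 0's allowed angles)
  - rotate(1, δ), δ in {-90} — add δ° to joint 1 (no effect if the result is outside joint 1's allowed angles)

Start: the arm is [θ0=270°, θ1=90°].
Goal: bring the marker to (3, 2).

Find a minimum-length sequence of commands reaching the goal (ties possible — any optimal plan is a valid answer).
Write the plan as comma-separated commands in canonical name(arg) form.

start: [θ0=270°, θ1=90°]
1. rotate(0, 90) → [θ0=0°, θ1=90°]
2. rotate(0, 90) → [θ0=90°, θ1=90°]
3. rotate(1, -90) → [θ0=90°, θ1=0°]
4. rotate(1, -90) → [θ0=90°, θ1=270°]
minimal: 4 command(s), checked below 4.

rotate(0, 90), rotate(0, 90), rotate(1, -90), rotate(1, -90)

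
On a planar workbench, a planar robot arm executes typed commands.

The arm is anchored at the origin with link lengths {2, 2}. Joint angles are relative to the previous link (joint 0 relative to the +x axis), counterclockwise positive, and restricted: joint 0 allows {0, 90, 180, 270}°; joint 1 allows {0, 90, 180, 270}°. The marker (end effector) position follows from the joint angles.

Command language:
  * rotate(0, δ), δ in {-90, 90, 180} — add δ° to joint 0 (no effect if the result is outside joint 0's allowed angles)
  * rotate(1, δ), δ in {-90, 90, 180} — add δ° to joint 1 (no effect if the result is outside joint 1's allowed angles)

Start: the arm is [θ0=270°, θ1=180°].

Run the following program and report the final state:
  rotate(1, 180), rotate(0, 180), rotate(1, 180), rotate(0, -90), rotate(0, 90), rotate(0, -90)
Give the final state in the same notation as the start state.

[θ0=0°, θ1=180°]

t0: [θ0=270°, θ1=180°]
step 1 (rotate(1, 180)): [θ0=270°, θ1=0°]
step 2 (rotate(0, 180)): [θ0=90°, θ1=0°]
step 3 (rotate(1, 180)): [θ0=90°, θ1=180°]
step 4 (rotate(0, -90)): [θ0=0°, θ1=180°]
step 5 (rotate(0, 90)): [θ0=90°, θ1=180°]
step 6 (rotate(0, -90)): [θ0=0°, θ1=180°]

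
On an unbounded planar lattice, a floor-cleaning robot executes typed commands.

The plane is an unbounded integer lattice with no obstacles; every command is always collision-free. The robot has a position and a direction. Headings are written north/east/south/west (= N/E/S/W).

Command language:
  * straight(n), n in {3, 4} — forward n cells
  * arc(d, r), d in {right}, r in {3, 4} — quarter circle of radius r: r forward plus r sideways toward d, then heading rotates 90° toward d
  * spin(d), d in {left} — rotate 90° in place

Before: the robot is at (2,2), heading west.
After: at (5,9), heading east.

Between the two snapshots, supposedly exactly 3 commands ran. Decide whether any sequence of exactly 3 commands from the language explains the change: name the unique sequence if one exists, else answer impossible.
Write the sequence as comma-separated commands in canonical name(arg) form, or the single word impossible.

key: position moved to (5,9) AND the heading swung to E — translation plus rotation needed
t0: at (2,2), heading west
[1] after arc(right, 4): at (-2,6), heading north
[2] after arc(right, 3): at (1,9), heading east
[3] after straight(4): at (5,9), heading east
no rival 3-sequence matches.

arc(right, 4), arc(right, 3), straight(4)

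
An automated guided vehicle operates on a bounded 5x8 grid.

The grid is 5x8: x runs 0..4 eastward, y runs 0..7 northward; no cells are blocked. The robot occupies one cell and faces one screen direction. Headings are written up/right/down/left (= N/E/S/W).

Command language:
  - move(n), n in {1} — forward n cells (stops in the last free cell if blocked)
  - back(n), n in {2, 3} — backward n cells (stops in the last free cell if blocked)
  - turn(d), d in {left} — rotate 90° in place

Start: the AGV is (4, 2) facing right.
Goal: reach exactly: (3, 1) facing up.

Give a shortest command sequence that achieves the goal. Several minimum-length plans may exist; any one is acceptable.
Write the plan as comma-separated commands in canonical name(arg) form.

back(2), move(1), turn(left), move(1), back(2)

from: (4, 2) facing right
t=1 back(2) ⇒ (2, 2) facing right
t=2 move(1) ⇒ (3, 2) facing right
t=3 turn(left) ⇒ (3, 2) facing up
t=4 move(1) ⇒ (3, 3) facing up
t=5 back(2) ⇒ (3, 1) facing up
shorter routes all fall short; 5 is best.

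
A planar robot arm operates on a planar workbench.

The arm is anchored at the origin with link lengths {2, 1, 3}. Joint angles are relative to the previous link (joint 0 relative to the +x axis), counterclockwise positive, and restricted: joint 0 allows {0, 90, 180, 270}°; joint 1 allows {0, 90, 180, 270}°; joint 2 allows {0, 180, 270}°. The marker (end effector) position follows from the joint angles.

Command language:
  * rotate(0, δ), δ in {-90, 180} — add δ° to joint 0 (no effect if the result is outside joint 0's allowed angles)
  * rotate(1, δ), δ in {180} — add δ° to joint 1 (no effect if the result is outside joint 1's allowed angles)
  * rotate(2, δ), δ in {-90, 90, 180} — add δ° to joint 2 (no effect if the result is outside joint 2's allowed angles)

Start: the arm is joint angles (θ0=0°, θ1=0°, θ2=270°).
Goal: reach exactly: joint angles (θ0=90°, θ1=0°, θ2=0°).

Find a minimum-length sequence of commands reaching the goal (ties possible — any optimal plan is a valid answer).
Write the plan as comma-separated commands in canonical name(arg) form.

rotate(2, 90), rotate(0, -90), rotate(0, 180)

start: joint angles (θ0=0°, θ1=0°, θ2=270°)
1. rotate(2, 90) → joint angles (θ0=0°, θ1=0°, θ2=0°)
2. rotate(0, -90) → joint angles (θ0=270°, θ1=0°, θ2=0°)
3. rotate(0, 180) → joint angles (θ0=90°, θ1=0°, θ2=0°)
nothing shorter than 3 reaches the goal.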